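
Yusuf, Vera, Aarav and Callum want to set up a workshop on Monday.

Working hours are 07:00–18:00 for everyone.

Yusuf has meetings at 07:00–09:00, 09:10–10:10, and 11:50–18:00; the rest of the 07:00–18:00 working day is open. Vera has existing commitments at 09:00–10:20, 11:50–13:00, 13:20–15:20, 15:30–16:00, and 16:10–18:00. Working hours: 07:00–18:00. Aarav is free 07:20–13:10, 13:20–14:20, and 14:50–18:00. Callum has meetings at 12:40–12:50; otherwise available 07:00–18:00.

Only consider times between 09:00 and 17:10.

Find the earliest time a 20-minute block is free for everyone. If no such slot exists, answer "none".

10:20

Yusuf free within 07:00–18:00: 09:00–09:10, 10:10–11:50.
Vera free within 07:00–18:00: 07:00–09:00, 10:20–11:50, 13:00–13:20, 15:20–15:30, 16:00–16:10.
Callum free within 07:00–18:00: 07:00–12:40, 12:50–18:00.
Yusuf ∩ Vera: 10:20–11:50.
Yusuf ∩ Vera ∩ Aarav: 10:20–11:50.
Yusuf ∩ Vera ∩ Aarav ∩ Callum: 10:20–11:50.
Restricted to 09:00–17:10: 10:20–11:50.
Windows ≥ 20 min: 10:20–11:50.
Earliest such window starts at 10:20.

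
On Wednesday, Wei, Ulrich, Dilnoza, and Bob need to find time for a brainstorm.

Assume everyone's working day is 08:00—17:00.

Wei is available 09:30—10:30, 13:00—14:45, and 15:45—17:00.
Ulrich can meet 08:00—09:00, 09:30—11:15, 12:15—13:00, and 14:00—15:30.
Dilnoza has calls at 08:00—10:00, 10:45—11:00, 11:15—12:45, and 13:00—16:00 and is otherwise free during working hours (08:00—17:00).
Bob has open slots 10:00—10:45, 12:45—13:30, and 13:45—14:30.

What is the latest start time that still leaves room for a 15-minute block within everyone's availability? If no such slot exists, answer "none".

Dilnoza free within 08:00–17:00: 10:00–10:45, 11:00–11:15, 12:45–13:00, 16:00–17:00.
Wei ∩ Ulrich: 09:30–10:30, 14:00–14:45.
Wei ∩ Ulrich ∩ Dilnoza: 10:00–10:30.
Wei ∩ Ulrich ∩ Dilnoza ∩ Bob: 10:00–10:30.
Windows ≥ 15 min: 10:00–10:30.
Latest start in the last window 10:00–10:30 is 10:30 − 15 min = 10:15.

10:15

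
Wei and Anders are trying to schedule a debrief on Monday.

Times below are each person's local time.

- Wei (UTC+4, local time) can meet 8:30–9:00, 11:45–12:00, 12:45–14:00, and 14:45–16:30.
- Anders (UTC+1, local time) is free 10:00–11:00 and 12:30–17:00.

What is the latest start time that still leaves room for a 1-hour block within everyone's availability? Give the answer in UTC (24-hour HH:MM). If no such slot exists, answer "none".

Wei → UTC: 04:30–05:00, 07:45–08:00, 08:45–10:00, 10:45–12:30.
Anders → UTC: 09:00–10:00, 11:30–16:00.
Wei ∩ Anders: 09:00–10:00, 11:30–12:30.
Windows ≥ 60 min: 09:00–10:00, 11:30–12:30.
Latest start in the last window 11:30–12:30 is 12:30 − 60 min = 11:30.

11:30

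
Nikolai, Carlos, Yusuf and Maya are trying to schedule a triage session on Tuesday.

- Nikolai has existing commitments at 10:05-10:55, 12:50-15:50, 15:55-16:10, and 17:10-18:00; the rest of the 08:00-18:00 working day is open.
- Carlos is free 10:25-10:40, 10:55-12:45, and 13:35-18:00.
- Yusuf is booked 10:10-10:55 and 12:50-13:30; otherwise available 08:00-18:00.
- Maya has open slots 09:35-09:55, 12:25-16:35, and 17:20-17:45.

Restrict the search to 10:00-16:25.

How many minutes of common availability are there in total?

40 minutes

Nikolai free within 08:00–18:00: 08:00–10:05, 10:55–12:50, 15:50–15:55, 16:10–17:10.
Yusuf free within 08:00–18:00: 08:00–10:10, 10:55–12:50, 13:30–18:00.
Nikolai ∩ Carlos: 10:55–12:45, 15:50–15:55, 16:10–17:10.
Nikolai ∩ Carlos ∩ Yusuf: 10:55–12:45, 15:50–15:55, 16:10–17:10.
Nikolai ∩ Carlos ∩ Yusuf ∩ Maya: 12:25–12:45, 15:50–15:55, 16:10–16:35.
Restricted to 10:00–16:25: 12:25–12:45, 15:50–15:55, 16:10–16:25.
Total common minutes: 20 + 5 + 15 = 40.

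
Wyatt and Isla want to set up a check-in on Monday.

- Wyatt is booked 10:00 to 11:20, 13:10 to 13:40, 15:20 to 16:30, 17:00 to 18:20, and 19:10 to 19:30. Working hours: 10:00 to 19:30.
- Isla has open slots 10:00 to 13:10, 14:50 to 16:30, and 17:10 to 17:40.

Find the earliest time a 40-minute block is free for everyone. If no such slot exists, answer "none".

11:20

Wyatt free within 10:00–19:30: 11:20–13:10, 13:40–15:20, 16:30–17:00, 18:20–19:10.
Wyatt ∩ Isla: 11:20–13:10, 14:50–15:20.
Windows ≥ 40 min: 11:20–13:10.
Earliest such window starts at 11:20.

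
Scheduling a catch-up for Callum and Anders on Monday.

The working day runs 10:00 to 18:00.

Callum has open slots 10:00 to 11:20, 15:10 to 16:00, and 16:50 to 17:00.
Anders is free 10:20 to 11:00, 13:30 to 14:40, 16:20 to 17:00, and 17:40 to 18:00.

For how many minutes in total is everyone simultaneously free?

50 minutes

Callum ∩ Anders: 10:20–11:00, 16:50–17:00.
Total common minutes: 40 + 10 = 50.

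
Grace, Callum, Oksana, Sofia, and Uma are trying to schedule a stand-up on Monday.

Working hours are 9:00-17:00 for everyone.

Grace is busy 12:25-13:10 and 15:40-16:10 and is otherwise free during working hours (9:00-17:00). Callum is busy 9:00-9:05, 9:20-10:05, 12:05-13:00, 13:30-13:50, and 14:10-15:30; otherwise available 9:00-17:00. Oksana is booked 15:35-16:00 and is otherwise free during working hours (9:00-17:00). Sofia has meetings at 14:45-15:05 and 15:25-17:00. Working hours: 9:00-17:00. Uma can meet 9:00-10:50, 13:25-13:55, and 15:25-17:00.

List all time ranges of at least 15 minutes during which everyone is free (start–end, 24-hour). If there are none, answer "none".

Grace free within 09:00–17:00: 09:00–12:25, 13:10–15:40, 16:10–17:00.
Callum free within 09:00–17:00: 09:05–09:20, 10:05–12:05, 13:00–13:30, 13:50–14:10, 15:30–17:00.
Oksana free within 09:00–17:00: 09:00–15:35, 16:00–17:00.
Sofia free within 09:00–17:00: 09:00–14:45, 15:05–15:25.
Grace ∩ Callum: 09:05–09:20, 10:05–12:05, 13:10–13:30, 13:50–14:10, 15:30–15:40, 16:10–17:00.
Grace ∩ Callum ∩ Oksana: 09:05–09:20, 10:05–12:05, 13:10–13:30, 13:50–14:10, 15:30–15:35, 16:10–17:00.
Grace ∩ Callum ∩ Oksana ∩ Sofia: 09:05–09:20, 10:05–12:05, 13:10–13:30, 13:50–14:10.
Grace ∩ Callum ∩ Oksana ∩ Sofia ∩ Uma: 09:05–09:20, 10:05–10:50, 13:25–13:30, 13:50–13:55.
Windows ≥ 15 min: 09:05–09:20, 10:05–10:50.

09:05–09:20, 10:05–10:50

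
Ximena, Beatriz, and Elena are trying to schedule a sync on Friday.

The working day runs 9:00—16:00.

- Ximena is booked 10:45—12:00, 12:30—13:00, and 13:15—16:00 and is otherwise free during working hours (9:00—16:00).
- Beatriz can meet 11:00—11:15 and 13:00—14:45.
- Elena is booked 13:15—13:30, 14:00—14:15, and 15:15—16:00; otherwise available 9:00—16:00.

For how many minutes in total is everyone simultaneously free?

Ximena free within 09:00–16:00: 09:00–10:45, 12:00–12:30, 13:00–13:15.
Elena free within 09:00–16:00: 09:00–13:15, 13:30–14:00, 14:15–15:15.
Ximena ∩ Beatriz: 13:00–13:15.
Ximena ∩ Beatriz ∩ Elena: 13:00–13:15.
Total common minutes: 15.

15 minutes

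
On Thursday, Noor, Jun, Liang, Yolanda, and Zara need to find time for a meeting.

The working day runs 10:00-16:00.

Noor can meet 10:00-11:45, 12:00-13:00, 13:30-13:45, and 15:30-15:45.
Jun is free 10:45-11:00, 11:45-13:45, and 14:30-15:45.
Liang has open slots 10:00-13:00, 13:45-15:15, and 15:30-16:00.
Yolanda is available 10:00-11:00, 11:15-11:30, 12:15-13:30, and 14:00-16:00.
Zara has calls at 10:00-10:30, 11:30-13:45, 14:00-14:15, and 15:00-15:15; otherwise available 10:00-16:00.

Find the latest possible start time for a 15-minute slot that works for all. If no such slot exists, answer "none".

15:30

Zara free within 10:00–16:00: 10:30–11:30, 13:45–14:00, 14:15–15:00, 15:15–16:00.
Noor ∩ Jun: 10:45–11:00, 12:00–13:00, 13:30–13:45, 15:30–15:45.
Noor ∩ Jun ∩ Liang: 10:45–11:00, 12:00–13:00, 15:30–15:45.
Noor ∩ Jun ∩ Liang ∩ Yolanda: 10:45–11:00, 12:15–13:00, 15:30–15:45.
Noor ∩ Jun ∩ Liang ∩ Yolanda ∩ Zara: 10:45–11:00, 15:30–15:45.
Windows ≥ 15 min: 10:45–11:00, 15:30–15:45.
Latest start in the last window 15:30–15:45 is 15:45 − 15 min = 15:30.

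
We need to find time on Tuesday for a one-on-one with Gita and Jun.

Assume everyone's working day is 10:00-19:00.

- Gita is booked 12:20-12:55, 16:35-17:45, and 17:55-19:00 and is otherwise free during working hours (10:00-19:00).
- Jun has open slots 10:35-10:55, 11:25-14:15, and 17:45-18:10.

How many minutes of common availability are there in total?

Gita free within 10:00–19:00: 10:00–12:20, 12:55–16:35, 17:45–17:55.
Gita ∩ Jun: 10:35–10:55, 11:25–12:20, 12:55–14:15, 17:45–17:55.
Total common minutes: 20 + 55 + 80 + 10 = 165.

165 minutes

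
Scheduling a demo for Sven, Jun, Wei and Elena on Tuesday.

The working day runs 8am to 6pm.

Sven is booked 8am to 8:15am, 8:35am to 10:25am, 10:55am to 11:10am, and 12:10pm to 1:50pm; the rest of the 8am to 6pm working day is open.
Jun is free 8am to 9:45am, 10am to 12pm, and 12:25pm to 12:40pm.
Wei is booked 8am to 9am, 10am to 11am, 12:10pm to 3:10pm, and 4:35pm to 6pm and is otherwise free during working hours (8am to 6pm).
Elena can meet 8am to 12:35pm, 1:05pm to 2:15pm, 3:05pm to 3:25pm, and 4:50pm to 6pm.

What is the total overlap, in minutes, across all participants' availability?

Sven free within 08:00–18:00: 08:15–08:35, 10:25–10:55, 11:10–12:10, 13:50–18:00.
Wei free within 08:00–18:00: 09:00–10:00, 11:00–12:10, 15:10–16:35.
Sven ∩ Jun: 08:15–08:35, 10:25–10:55, 11:10–12:00.
Sven ∩ Jun ∩ Wei: 11:10–12:00.
Sven ∩ Jun ∩ Wei ∩ Elena: 11:10–12:00.
Total common minutes: 50.

50 minutes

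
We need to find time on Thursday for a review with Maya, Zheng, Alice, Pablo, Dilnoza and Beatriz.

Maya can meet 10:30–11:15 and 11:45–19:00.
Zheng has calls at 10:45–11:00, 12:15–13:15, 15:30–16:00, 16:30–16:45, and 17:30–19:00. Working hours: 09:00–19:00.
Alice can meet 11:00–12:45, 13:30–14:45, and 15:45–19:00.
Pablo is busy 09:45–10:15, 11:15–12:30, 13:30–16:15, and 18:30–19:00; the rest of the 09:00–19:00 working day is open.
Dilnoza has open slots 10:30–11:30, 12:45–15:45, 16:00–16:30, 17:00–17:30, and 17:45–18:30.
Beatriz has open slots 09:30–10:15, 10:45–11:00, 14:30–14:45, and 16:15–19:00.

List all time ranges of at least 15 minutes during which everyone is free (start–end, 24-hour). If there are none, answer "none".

16:15–16:30, 17:00–17:30

Zheng free within 09:00–19:00: 09:00–10:45, 11:00–12:15, 13:15–15:30, 16:00–16:30, 16:45–17:30.
Pablo free within 09:00–19:00: 09:00–09:45, 10:15–11:15, 12:30–13:30, 16:15–18:30.
Maya ∩ Zheng: 10:30–10:45, 11:00–11:15, 11:45–12:15, 13:15–15:30, 16:00–16:30, 16:45–17:30.
Maya ∩ Zheng ∩ Alice: 11:00–11:15, 11:45–12:15, 13:30–14:45, 16:00–16:30, 16:45–17:30.
Maya ∩ Zheng ∩ Alice ∩ Pablo: 11:00–11:15, 16:15–16:30, 16:45–17:30.
Maya ∩ Zheng ∩ Alice ∩ Pablo ∩ Dilnoza: 11:00–11:15, 16:15–16:30, 17:00–17:30.
Maya ∩ Zheng ∩ Alice ∩ Pablo ∩ Dilnoza ∩ Beatriz: 16:15–16:30, 17:00–17:30.
Windows ≥ 15 min: 16:15–16:30, 17:00–17:30.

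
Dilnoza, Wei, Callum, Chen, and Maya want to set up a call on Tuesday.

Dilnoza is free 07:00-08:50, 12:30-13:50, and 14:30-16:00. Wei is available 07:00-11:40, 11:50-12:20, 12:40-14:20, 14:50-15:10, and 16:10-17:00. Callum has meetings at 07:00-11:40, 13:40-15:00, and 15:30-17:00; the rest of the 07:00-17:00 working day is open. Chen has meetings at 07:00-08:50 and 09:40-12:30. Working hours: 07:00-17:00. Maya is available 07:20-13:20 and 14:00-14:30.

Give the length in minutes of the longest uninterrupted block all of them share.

40 minutes

Callum free within 07:00–17:00: 11:40–13:40, 15:00–15:30.
Chen free within 07:00–17:00: 08:50–09:40, 12:30–17:00.
Dilnoza ∩ Wei: 07:00–08:50, 12:40–13:50, 14:50–15:10.
Dilnoza ∩ Wei ∩ Callum: 12:40–13:40, 15:00–15:10.
Dilnoza ∩ Wei ∩ Callum ∩ Chen: 12:40–13:40, 15:00–15:10.
Dilnoza ∩ Wei ∩ Callum ∩ Chen ∩ Maya: 12:40–13:20.
Single common window of 40 minutes.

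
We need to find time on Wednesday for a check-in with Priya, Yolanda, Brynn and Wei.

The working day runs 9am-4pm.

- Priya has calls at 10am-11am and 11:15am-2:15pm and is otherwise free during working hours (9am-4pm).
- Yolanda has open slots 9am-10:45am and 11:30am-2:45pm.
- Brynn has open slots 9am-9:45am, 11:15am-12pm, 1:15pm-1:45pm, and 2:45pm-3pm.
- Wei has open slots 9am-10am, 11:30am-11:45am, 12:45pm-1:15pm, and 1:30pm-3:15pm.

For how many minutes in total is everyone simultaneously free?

Priya free within 09:00–16:00: 09:00–10:00, 11:00–11:15, 14:15–16:00.
Priya ∩ Yolanda: 09:00–10:00, 14:15–14:45.
Priya ∩ Yolanda ∩ Brynn: 09:00–09:45.
Priya ∩ Yolanda ∩ Brynn ∩ Wei: 09:00–09:45.
Total common minutes: 45.

45 minutes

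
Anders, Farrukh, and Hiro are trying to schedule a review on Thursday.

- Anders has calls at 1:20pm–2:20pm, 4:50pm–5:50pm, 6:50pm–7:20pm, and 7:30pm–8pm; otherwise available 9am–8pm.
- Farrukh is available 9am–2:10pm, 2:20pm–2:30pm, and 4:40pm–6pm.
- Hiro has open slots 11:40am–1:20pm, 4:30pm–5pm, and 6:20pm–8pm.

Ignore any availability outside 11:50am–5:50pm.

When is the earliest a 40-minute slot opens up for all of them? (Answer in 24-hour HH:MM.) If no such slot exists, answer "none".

11:50

Anders free within 09:00–20:00: 09:00–13:20, 14:20–16:50, 17:50–18:50, 19:20–19:30.
Anders ∩ Farrukh: 09:00–13:20, 14:20–14:30, 16:40–16:50, 17:50–18:00.
Anders ∩ Farrukh ∩ Hiro: 11:40–13:20, 16:40–16:50.
Restricted to 11:50–17:50: 11:50–13:20, 16:40–16:50.
Windows ≥ 40 min: 11:50–13:20.
Earliest such window starts at 11:50.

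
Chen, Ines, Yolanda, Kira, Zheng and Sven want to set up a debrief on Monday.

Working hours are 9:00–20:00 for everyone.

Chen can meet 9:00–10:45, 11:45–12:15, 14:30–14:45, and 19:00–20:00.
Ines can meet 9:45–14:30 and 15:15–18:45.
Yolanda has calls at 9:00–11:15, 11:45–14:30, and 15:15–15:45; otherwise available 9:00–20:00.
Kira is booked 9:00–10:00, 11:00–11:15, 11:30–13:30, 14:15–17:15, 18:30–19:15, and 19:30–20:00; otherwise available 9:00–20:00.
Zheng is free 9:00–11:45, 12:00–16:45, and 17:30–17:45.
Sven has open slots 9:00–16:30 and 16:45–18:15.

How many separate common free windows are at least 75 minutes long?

Yolanda free within 09:00–20:00: 11:15–11:45, 14:30–15:15, 15:45–20:00.
Kira free within 09:00–20:00: 10:00–11:00, 11:15–11:30, 13:30–14:15, 17:15–18:30, 19:15–19:30.
Chen ∩ Ines: 09:45–10:45, 11:45–12:15.
Chen ∩ Ines ∩ Yolanda: (none).
Chen ∩ Ines ∩ Yolanda ∩ Kira: (none).
Chen ∩ Ines ∩ Yolanda ∩ Kira ∩ Zheng: (none).
Chen ∩ Ines ∩ Yolanda ∩ Kira ∩ Zheng ∩ Sven: (none).
Windows ≥ 75 min: (none).
That's 0 windows.

0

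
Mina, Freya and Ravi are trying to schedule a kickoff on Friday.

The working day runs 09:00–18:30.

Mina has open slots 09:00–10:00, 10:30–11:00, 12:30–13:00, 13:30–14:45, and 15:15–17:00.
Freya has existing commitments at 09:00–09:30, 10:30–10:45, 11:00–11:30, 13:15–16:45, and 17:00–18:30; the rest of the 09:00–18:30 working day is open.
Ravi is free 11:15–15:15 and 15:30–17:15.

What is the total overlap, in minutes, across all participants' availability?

45 minutes

Freya free within 09:00–18:30: 09:30–10:30, 10:45–11:00, 11:30–13:15, 16:45–17:00.
Mina ∩ Freya: 09:30–10:00, 10:45–11:00, 12:30–13:00, 16:45–17:00.
Mina ∩ Freya ∩ Ravi: 12:30–13:00, 16:45–17:00.
Total common minutes: 30 + 15 = 45.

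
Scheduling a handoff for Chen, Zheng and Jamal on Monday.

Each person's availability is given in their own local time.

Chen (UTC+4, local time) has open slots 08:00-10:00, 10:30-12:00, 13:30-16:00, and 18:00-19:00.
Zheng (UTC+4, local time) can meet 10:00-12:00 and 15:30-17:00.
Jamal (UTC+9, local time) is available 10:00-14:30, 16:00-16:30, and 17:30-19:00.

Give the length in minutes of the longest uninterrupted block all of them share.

30 minutes

Chen → UTC: 04:00–06:00, 06:30–08:00, 09:30–12:00, 14:00–15:00.
Zheng → UTC: 06:00–08:00, 11:30–13:00.
Jamal → UTC: 01:00–05:30, 07:00–07:30, 08:30–10:00.
Chen ∩ Zheng: 06:30–08:00, 11:30–12:00.
Chen ∩ Zheng ∩ Jamal: 07:00–07:30.
Single common window of 30 minutes.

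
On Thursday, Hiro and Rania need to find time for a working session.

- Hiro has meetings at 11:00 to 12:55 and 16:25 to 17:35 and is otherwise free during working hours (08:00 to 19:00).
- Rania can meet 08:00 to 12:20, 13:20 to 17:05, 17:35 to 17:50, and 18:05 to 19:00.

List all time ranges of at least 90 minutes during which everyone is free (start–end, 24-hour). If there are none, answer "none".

Hiro free within 08:00–19:00: 08:00–11:00, 12:55–16:25, 17:35–19:00.
Hiro ∩ Rania: 08:00–11:00, 13:20–16:25, 17:35–17:50, 18:05–19:00.
Windows ≥ 90 min: 08:00–11:00, 13:20–16:25.

08:00–11:00, 13:20–16:25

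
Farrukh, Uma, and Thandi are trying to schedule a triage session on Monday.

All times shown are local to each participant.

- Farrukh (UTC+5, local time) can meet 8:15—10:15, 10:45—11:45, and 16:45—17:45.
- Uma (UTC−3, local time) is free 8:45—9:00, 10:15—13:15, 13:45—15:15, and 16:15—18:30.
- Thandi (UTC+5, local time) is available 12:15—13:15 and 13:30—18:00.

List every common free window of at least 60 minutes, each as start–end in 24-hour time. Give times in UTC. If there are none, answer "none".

none

Farrukh → UTC: 03:15–05:15, 05:45–06:45, 11:45–12:45.
Uma → UTC: 11:45–12:00, 13:15–16:15, 16:45–18:15, 19:15–21:30.
Thandi → UTC: 07:15–08:15, 08:30–13:00.
Farrukh ∩ Uma: 11:45–12:00.
Farrukh ∩ Uma ∩ Thandi: 11:45–12:00.
Windows ≥ 60 min: (none).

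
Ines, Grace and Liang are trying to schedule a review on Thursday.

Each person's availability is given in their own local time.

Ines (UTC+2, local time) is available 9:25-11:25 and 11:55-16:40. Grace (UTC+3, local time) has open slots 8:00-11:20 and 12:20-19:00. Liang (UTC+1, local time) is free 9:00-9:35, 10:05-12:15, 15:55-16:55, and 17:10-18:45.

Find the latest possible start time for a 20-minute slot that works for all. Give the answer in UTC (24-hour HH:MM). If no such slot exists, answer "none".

Ines → UTC: 07:25–09:25, 09:55–14:40.
Grace → UTC: 05:00–08:20, 09:20–16:00.
Liang → UTC: 08:00–08:35, 09:05–11:15, 14:55–15:55, 16:10–17:45.
Ines ∩ Grace: 07:25–08:20, 09:20–09:25, 09:55–14:40.
Ines ∩ Grace ∩ Liang: 08:00–08:20, 09:20–09:25, 09:55–11:15.
Windows ≥ 20 min: 08:00–08:20, 09:55–11:15.
Latest start in the last window 09:55–11:15 is 11:15 − 20 min = 10:55.

10:55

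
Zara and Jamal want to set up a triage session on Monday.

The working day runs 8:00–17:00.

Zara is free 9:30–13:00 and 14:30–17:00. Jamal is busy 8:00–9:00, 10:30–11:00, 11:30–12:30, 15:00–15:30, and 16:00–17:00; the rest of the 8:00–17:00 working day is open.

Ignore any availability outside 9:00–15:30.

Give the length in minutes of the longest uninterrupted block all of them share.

60 minutes

Jamal free within 08:00–17:00: 09:00–10:30, 11:00–11:30, 12:30–15:00, 15:30–16:00.
Zara ∩ Jamal: 09:30–10:30, 11:00–11:30, 12:30–13:00, 14:30–15:00, 15:30–16:00.
Restricted to 09:00–15:30: 09:30–10:30, 11:00–11:30, 12:30–13:00, 14:30–15:00.
Common window lengths: 60, 30, 30, 30 min; longest is 60.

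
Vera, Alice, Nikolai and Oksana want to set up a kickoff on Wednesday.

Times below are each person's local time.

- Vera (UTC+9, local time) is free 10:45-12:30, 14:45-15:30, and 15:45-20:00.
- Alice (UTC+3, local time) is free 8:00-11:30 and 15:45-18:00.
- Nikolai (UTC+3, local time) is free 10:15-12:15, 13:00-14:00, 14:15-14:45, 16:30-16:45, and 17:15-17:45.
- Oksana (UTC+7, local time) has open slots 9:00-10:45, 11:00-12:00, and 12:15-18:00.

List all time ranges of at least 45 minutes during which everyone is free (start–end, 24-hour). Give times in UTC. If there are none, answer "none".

07:15–08:30

Vera → UTC: 01:45–03:30, 05:45–06:30, 06:45–11:00.
Alice → UTC: 05:00–08:30, 12:45–15:00.
Nikolai → UTC: 07:15–09:15, 10:00–11:00, 11:15–11:45, 13:30–13:45, 14:15–14:45.
Oksana → UTC: 02:00–03:45, 04:00–05:00, 05:15–11:00.
Vera ∩ Alice: 05:45–06:30, 06:45–08:30.
Vera ∩ Alice ∩ Nikolai: 07:15–08:30.
Vera ∩ Alice ∩ Nikolai ∩ Oksana: 07:15–08:30.
Windows ≥ 45 min: 07:15–08:30.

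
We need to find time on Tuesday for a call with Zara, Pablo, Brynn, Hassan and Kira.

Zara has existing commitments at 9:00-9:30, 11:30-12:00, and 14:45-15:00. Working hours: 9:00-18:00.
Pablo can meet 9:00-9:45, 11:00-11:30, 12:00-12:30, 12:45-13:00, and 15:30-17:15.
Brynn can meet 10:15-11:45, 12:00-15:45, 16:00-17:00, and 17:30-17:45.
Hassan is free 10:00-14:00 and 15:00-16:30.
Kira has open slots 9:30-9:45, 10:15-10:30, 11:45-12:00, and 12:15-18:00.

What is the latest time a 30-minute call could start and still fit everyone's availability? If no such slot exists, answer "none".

16:00

Zara free within 09:00–18:00: 09:30–11:30, 12:00–14:45, 15:00–18:00.
Zara ∩ Pablo: 09:30–09:45, 11:00–11:30, 12:00–12:30, 12:45–13:00, 15:30–17:15.
Zara ∩ Pablo ∩ Brynn: 11:00–11:30, 12:00–12:30, 12:45–13:00, 15:30–15:45, 16:00–17:00.
Zara ∩ Pablo ∩ Brynn ∩ Hassan: 11:00–11:30, 12:00–12:30, 12:45–13:00, 15:30–15:45, 16:00–16:30.
Zara ∩ Pablo ∩ Brynn ∩ Hassan ∩ Kira: 12:15–12:30, 12:45–13:00, 15:30–15:45, 16:00–16:30.
Windows ≥ 30 min: 16:00–16:30.
Latest start in the last window 16:00–16:30 is 16:30 − 30 min = 16:00.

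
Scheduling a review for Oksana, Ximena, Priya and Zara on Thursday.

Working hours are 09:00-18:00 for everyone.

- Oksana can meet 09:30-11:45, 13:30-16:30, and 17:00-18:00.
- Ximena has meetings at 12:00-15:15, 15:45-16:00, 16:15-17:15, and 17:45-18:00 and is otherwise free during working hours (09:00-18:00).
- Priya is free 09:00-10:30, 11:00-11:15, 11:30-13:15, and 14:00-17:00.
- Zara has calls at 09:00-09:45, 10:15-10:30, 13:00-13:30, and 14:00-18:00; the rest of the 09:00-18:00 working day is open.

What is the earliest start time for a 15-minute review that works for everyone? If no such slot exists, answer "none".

09:45

Ximena free within 09:00–18:00: 09:00–12:00, 15:15–15:45, 16:00–16:15, 17:15–17:45.
Zara free within 09:00–18:00: 09:45–10:15, 10:30–13:00, 13:30–14:00.
Oksana ∩ Ximena: 09:30–11:45, 15:15–15:45, 16:00–16:15, 17:15–17:45.
Oksana ∩ Ximena ∩ Priya: 09:30–10:30, 11:00–11:15, 11:30–11:45, 15:15–15:45, 16:00–16:15.
Oksana ∩ Ximena ∩ Priya ∩ Zara: 09:45–10:15, 11:00–11:15, 11:30–11:45.
Windows ≥ 15 min: 09:45–10:15, 11:00–11:15, 11:30–11:45.
Earliest such window starts at 09:45.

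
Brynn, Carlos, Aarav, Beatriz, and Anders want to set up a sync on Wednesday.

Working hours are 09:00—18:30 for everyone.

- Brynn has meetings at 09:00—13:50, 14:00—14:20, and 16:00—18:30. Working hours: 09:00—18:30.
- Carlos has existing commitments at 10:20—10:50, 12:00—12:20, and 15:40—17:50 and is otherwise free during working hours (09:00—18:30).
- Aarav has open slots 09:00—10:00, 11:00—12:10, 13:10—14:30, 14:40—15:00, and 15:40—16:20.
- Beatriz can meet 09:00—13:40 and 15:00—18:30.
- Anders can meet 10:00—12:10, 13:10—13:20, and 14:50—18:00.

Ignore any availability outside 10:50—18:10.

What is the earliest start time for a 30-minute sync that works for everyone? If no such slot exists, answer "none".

Brynn free within 09:00–18:30: 13:50–14:00, 14:20–16:00.
Carlos free within 09:00–18:30: 09:00–10:20, 10:50–12:00, 12:20–15:40, 17:50–18:30.
Brynn ∩ Carlos: 13:50–14:00, 14:20–15:40.
Brynn ∩ Carlos ∩ Aarav: 13:50–14:00, 14:20–14:30, 14:40–15:00.
Brynn ∩ Carlos ∩ Aarav ∩ Beatriz: (none).
Brynn ∩ Carlos ∩ Aarav ∩ Beatriz ∩ Anders: (none).
Restricted to 10:50–18:10: (none).
Windows ≥ 30 min: (none).

none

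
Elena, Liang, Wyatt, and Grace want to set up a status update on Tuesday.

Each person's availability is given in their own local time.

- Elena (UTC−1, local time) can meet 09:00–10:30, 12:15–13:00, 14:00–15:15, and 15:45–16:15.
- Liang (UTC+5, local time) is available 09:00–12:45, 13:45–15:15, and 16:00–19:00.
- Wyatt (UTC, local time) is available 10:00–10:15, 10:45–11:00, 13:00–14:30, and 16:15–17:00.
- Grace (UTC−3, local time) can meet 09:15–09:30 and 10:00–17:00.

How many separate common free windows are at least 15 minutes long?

1

Elena → UTC: 10:00–11:30, 13:15–14:00, 15:00–16:15, 16:45–17:15.
Liang → UTC: 04:00–07:45, 08:45–10:15, 11:00–14:00.
Wyatt → UTC: 10:00–10:15, 10:45–11:00, 13:00–14:30, 16:15–17:00.
Grace → UTC: 12:15–12:30, 13:00–20:00.
Elena ∩ Liang: 10:00–10:15, 11:00–11:30, 13:15–14:00.
Elena ∩ Liang ∩ Wyatt: 10:00–10:15, 13:15–14:00.
Elena ∩ Liang ∩ Wyatt ∩ Grace: 13:15–14:00.
Windows ≥ 15 min: 13:15–14:00.
That's 1 window.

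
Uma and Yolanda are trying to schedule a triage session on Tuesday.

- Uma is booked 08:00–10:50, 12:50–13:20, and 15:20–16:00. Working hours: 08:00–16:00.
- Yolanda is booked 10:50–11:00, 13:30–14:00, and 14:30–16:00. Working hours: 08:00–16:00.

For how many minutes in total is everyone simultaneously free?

150 minutes

Uma free within 08:00–16:00: 10:50–12:50, 13:20–15:20.
Yolanda free within 08:00–16:00: 08:00–10:50, 11:00–13:30, 14:00–14:30.
Uma ∩ Yolanda: 11:00–12:50, 13:20–13:30, 14:00–14:30.
Total common minutes: 110 + 10 + 30 = 150.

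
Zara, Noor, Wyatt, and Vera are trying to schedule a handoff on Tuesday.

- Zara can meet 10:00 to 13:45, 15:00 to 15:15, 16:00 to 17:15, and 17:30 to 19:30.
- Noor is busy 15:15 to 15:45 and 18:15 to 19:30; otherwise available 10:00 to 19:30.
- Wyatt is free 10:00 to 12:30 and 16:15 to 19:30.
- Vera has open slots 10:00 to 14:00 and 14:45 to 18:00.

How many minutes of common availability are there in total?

Noor free within 10:00–19:30: 10:00–15:15, 15:45–18:15.
Zara ∩ Noor: 10:00–13:45, 15:00–15:15, 16:00–17:15, 17:30–18:15.
Zara ∩ Noor ∩ Wyatt: 10:00–12:30, 16:15–17:15, 17:30–18:15.
Zara ∩ Noor ∩ Wyatt ∩ Vera: 10:00–12:30, 16:15–17:15, 17:30–18:00.
Total common minutes: 150 + 60 + 30 = 240.

240 minutes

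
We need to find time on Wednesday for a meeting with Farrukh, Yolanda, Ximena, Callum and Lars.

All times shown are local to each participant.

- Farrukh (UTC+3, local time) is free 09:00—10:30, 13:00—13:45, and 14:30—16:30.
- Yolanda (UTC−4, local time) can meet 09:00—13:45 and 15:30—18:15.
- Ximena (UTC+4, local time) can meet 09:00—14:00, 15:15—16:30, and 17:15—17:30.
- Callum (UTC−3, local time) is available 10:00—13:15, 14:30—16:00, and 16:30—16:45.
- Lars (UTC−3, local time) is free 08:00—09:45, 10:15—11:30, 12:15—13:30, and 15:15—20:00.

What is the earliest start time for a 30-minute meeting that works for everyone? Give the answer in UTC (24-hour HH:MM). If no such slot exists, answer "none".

Farrukh → UTC: 06:00–07:30, 10:00–10:45, 11:30–13:30.
Yolanda → UTC: 13:00–17:45, 19:30–22:15.
Ximena → UTC: 05:00–10:00, 11:15–12:30, 13:15–13:30.
Callum → UTC: 13:00–16:15, 17:30–19:00, 19:30–19:45.
Lars → UTC: 11:00–12:45, 13:15–14:30, 15:15–16:30, 18:15–23:00.
Farrukh ∩ Yolanda: 13:00–13:30.
Farrukh ∩ Yolanda ∩ Ximena: 13:15–13:30.
Farrukh ∩ Yolanda ∩ Ximena ∩ Callum: 13:15–13:30.
Farrukh ∩ Yolanda ∩ Ximena ∩ Callum ∩ Lars: 13:15–13:30.
Windows ≥ 30 min: (none).

none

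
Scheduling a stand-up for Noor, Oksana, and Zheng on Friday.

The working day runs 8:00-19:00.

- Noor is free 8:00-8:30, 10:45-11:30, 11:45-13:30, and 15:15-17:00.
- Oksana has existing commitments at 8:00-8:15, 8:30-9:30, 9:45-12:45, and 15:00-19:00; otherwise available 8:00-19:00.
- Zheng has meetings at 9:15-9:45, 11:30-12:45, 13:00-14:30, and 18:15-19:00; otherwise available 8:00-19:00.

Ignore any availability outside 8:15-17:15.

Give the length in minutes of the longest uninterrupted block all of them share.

Oksana free within 08:00–19:00: 08:15–08:30, 09:30–09:45, 12:45–15:00.
Zheng free within 08:00–19:00: 08:00–09:15, 09:45–11:30, 12:45–13:00, 14:30–18:15.
Noor ∩ Oksana: 08:15–08:30, 12:45–13:30.
Noor ∩ Oksana ∩ Zheng: 08:15–08:30, 12:45–13:00.
Restricted to 08:15–17:15: 08:15–08:30, 12:45–13:00.
Common window lengths: 15, 15 min; longest is 15.

15 minutes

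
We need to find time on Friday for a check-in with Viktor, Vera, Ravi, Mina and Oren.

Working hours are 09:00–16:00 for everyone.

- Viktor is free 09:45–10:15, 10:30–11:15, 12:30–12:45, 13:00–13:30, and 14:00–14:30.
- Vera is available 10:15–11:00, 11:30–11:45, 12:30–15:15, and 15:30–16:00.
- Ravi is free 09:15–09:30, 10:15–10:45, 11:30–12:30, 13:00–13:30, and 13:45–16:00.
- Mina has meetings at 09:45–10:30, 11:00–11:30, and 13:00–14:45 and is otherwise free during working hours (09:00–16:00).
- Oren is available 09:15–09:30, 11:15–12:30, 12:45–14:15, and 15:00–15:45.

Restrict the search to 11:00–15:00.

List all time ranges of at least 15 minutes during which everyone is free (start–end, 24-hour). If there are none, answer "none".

Mina free within 09:00–16:00: 09:00–09:45, 10:30–11:00, 11:30–13:00, 14:45–16:00.
Viktor ∩ Vera: 10:30–11:00, 12:30–12:45, 13:00–13:30, 14:00–14:30.
Viktor ∩ Vera ∩ Ravi: 10:30–10:45, 13:00–13:30, 14:00–14:30.
Viktor ∩ Vera ∩ Ravi ∩ Mina: 10:30–10:45.
Viktor ∩ Vera ∩ Ravi ∩ Mina ∩ Oren: (none).
Restricted to 11:00–15:00: (none).
Windows ≥ 15 min: (none).

none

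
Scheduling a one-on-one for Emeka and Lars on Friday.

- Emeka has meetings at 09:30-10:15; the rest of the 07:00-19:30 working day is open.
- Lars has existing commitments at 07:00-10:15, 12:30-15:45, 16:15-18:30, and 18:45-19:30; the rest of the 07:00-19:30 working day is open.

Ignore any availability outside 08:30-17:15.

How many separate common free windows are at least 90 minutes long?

Emeka free within 07:00–19:30: 07:00–09:30, 10:15–19:30.
Lars free within 07:00–19:30: 10:15–12:30, 15:45–16:15, 18:30–18:45.
Emeka ∩ Lars: 10:15–12:30, 15:45–16:15, 18:30–18:45.
Restricted to 08:30–17:15: 10:15–12:30, 15:45–16:15.
Windows ≥ 90 min: 10:15–12:30.
That's 1 window.

1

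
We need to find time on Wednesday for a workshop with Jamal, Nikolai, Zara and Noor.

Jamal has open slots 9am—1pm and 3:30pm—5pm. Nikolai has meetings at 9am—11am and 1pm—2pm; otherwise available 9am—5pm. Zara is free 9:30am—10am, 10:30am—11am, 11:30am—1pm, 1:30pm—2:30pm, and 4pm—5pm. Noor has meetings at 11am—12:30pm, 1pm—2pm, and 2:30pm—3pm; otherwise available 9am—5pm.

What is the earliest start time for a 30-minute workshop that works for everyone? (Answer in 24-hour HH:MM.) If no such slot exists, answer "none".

12:30

Nikolai free within 09:00–17:00: 11:00–13:00, 14:00–17:00.
Noor free within 09:00–17:00: 09:00–11:00, 12:30–13:00, 14:00–14:30, 15:00–17:00.
Jamal ∩ Nikolai: 11:00–13:00, 15:30–17:00.
Jamal ∩ Nikolai ∩ Zara: 11:30–13:00, 16:00–17:00.
Jamal ∩ Nikolai ∩ Zara ∩ Noor: 12:30–13:00, 16:00–17:00.
Windows ≥ 30 min: 12:30–13:00, 16:00–17:00.
Earliest such window starts at 12:30.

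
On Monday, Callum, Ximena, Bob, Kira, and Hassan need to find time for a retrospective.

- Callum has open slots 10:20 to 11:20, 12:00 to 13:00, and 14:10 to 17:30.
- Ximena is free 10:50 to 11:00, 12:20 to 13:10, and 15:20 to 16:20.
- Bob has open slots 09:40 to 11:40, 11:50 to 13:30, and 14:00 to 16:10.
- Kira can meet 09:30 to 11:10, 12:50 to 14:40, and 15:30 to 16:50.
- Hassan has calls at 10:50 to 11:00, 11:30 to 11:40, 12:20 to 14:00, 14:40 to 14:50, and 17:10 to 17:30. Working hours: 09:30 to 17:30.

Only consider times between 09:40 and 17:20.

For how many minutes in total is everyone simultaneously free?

40 minutes

Hassan free within 09:30–17:30: 09:30–10:50, 11:00–11:30, 11:40–12:20, 14:00–14:40, 14:50–17:10.
Callum ∩ Ximena: 10:50–11:00, 12:20–13:00, 15:20–16:20.
Callum ∩ Ximena ∩ Bob: 10:50–11:00, 12:20–13:00, 15:20–16:10.
Callum ∩ Ximena ∩ Bob ∩ Kira: 10:50–11:00, 12:50–13:00, 15:30–16:10.
Callum ∩ Ximena ∩ Bob ∩ Kira ∩ Hassan: 15:30–16:10.
Restricted to 09:40–17:20: 15:30–16:10.
Total common minutes: 40.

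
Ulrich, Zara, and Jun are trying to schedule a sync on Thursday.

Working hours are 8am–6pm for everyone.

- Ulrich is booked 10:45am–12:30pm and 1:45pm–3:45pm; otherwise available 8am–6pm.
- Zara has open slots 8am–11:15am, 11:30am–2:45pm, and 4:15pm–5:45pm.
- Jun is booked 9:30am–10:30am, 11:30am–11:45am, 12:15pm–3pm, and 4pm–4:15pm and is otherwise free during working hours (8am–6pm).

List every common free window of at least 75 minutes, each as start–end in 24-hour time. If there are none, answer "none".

Ulrich free within 08:00–18:00: 08:00–10:45, 12:30–13:45, 15:45–18:00.
Jun free within 08:00–18:00: 08:00–09:30, 10:30–11:30, 11:45–12:15, 15:00–16:00, 16:15–18:00.
Ulrich ∩ Zara: 08:00–10:45, 12:30–13:45, 16:15–17:45.
Ulrich ∩ Zara ∩ Jun: 08:00–09:30, 10:30–10:45, 16:15–17:45.
Windows ≥ 75 min: 08:00–09:30, 16:15–17:45.

08:00–09:30, 16:15–17:45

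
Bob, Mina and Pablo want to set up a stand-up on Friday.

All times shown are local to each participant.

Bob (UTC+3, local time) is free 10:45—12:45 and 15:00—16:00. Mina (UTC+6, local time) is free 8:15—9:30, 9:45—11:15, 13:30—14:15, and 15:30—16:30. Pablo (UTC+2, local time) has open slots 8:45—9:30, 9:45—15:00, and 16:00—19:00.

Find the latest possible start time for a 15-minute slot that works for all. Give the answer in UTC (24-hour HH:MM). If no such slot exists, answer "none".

Bob → UTC: 07:45–09:45, 12:00–13:00.
Mina → UTC: 02:15–03:30, 03:45–05:15, 07:30–08:15, 09:30–10:30.
Pablo → UTC: 06:45–07:30, 07:45–13:00, 14:00–17:00.
Bob ∩ Mina: 07:45–08:15, 09:30–09:45.
Bob ∩ Mina ∩ Pablo: 07:45–08:15, 09:30–09:45.
Windows ≥ 15 min: 07:45–08:15, 09:30–09:45.
Latest start in the last window 09:30–09:45 is 09:45 − 15 min = 09:30.

09:30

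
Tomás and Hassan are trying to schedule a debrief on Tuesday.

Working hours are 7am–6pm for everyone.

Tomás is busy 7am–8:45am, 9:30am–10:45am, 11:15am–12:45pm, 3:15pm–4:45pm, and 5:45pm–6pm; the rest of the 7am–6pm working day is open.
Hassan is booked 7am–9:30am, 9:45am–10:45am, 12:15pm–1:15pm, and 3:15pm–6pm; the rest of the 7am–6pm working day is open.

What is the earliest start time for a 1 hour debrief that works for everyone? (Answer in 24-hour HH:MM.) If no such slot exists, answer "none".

13:15

Tomás free within 07:00–18:00: 08:45–09:30, 10:45–11:15, 12:45–15:15, 16:45–17:45.
Hassan free within 07:00–18:00: 09:30–09:45, 10:45–12:15, 13:15–15:15.
Tomás ∩ Hassan: 10:45–11:15, 13:15–15:15.
Windows ≥ 60 min: 13:15–15:15.
Earliest such window starts at 13:15.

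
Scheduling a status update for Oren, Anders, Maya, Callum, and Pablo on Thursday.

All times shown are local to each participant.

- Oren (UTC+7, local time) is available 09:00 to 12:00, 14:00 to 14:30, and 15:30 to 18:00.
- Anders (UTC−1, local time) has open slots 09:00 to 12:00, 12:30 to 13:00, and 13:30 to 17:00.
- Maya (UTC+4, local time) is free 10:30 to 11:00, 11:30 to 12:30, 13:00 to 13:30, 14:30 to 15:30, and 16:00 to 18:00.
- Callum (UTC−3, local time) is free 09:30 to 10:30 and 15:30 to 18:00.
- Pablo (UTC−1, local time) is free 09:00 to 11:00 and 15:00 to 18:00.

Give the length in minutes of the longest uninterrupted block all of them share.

0 minutes

Oren → UTC: 02:00–05:00, 07:00–07:30, 08:30–11:00.
Anders → UTC: 10:00–13:00, 13:30–14:00, 14:30–18:00.
Maya → UTC: 06:30–07:00, 07:30–08:30, 09:00–09:30, 10:30–11:30, 12:00–14:00.
Callum → UTC: 12:30–13:30, 18:30–21:00.
Pablo → UTC: 10:00–12:00, 16:00–19:00.
Oren ∩ Anders: 10:00–11:00.
Oren ∩ Anders ∩ Maya: 10:30–11:00.
Oren ∩ Anders ∩ Maya ∩ Callum: (none).
Oren ∩ Anders ∩ Maya ∩ Callum ∩ Pablo: (none).
No common window.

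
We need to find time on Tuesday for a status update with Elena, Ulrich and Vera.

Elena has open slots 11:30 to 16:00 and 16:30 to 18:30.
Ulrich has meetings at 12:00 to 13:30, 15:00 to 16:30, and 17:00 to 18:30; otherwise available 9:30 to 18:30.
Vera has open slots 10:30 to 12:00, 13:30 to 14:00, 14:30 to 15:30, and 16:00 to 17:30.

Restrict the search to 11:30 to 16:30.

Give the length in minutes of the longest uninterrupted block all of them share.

Ulrich free within 09:30–18:30: 09:30–12:00, 13:30–15:00, 16:30–17:00.
Elena ∩ Ulrich: 11:30–12:00, 13:30–15:00, 16:30–17:00.
Elena ∩ Ulrich ∩ Vera: 11:30–12:00, 13:30–14:00, 14:30–15:00, 16:30–17:00.
Restricted to 11:30–16:30: 11:30–12:00, 13:30–14:00, 14:30–15:00.
Common window lengths: 30, 30, 30 min; longest is 30.

30 minutes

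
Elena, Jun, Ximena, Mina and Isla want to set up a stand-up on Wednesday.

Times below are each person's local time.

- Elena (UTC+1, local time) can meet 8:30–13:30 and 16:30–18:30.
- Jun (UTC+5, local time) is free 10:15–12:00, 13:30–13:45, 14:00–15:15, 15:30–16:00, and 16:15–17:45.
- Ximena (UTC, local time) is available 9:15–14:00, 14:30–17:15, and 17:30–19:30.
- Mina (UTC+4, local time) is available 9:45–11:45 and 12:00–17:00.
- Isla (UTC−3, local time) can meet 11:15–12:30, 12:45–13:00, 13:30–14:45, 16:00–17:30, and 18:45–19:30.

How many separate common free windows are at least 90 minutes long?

0

Elena → UTC: 07:30–12:30, 15:30–17:30.
Jun → UTC: 05:15–07:00, 08:30–08:45, 09:00–10:15, 10:30–11:00, 11:15–12:45.
Ximena → UTC: 09:15–14:00, 14:30–17:15, 17:30–19:30.
Mina → UTC: 05:45–07:45, 08:00–13:00.
Isla → UTC: 14:15–15:30, 15:45–16:00, 16:30–17:45, 19:00–20:30, 21:45–22:30.
Elena ∩ Jun: 08:30–08:45, 09:00–10:15, 10:30–11:00, 11:15–12:30.
Elena ∩ Jun ∩ Ximena: 09:15–10:15, 10:30–11:00, 11:15–12:30.
Elena ∩ Jun ∩ Ximena ∩ Mina: 09:15–10:15, 10:30–11:00, 11:15–12:30.
Elena ∩ Jun ∩ Ximena ∩ Mina ∩ Isla: (none).
Windows ≥ 90 min: (none).
That's 0 windows.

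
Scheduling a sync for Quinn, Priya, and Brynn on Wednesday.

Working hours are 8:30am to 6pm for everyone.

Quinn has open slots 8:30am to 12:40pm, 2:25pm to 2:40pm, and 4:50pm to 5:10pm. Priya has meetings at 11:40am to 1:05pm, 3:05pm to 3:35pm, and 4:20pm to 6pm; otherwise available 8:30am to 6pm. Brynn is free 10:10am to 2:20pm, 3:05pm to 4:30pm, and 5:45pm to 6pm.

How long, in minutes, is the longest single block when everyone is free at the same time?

90 minutes

Priya free within 08:30–18:00: 08:30–11:40, 13:05–15:05, 15:35–16:20.
Quinn ∩ Priya: 08:30–11:40, 14:25–14:40.
Quinn ∩ Priya ∩ Brynn: 10:10–11:40.
Single common window of 90 minutes.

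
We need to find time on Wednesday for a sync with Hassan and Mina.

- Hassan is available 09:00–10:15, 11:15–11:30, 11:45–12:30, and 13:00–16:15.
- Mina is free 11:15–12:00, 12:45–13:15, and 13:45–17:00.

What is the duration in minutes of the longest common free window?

150 minutes

Hassan ∩ Mina: 11:15–11:30, 11:45–12:00, 13:00–13:15, 13:45–16:15.
Common window lengths: 15, 15, 15, 150 min; longest is 150.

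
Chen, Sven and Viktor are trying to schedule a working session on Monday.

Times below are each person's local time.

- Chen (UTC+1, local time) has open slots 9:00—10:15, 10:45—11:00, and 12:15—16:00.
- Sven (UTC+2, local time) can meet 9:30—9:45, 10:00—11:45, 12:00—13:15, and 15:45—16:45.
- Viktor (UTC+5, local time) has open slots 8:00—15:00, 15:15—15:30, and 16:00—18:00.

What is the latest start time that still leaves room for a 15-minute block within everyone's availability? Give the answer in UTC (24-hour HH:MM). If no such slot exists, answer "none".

09:00

Chen → UTC: 08:00–09:15, 09:45–10:00, 11:15–15:00.
Sven → UTC: 07:30–07:45, 08:00–09:45, 10:00–11:15, 13:45–14:45.
Viktor → UTC: 03:00–10:00, 10:15–10:30, 11:00–13:00.
Chen ∩ Sven: 08:00–09:15, 13:45–14:45.
Chen ∩ Sven ∩ Viktor: 08:00–09:15.
Windows ≥ 15 min: 08:00–09:15.
Latest start in the last window 08:00–09:15 is 09:15 − 15 min = 09:00.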